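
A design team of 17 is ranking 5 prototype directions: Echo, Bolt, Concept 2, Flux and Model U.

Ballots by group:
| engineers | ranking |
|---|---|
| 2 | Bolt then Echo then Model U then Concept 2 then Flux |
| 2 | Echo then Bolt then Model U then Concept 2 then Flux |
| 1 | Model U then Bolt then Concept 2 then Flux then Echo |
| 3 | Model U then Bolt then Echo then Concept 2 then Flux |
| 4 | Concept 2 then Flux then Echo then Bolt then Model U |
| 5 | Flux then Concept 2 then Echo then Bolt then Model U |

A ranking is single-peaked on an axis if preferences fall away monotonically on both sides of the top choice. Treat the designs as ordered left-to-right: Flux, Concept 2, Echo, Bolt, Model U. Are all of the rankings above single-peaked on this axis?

Axis positions: Flux=1, Concept 2=2, Echo=3, Bolt=4, Model U=5.
Group 1 (peak Bolt at position 4): ranking walks positions 4-3-5-2-1, expanding outward from the peak — single-peaked.
Group 2 (peak Echo at position 3): ranking walks positions 3-4-5-2-1, expanding outward from the peak — single-peaked.
Group 3: ranking walks positions 5-4-2-1-3; Concept 2 is ranked above Echo even though Echo lies between Concept 2 and the peak Model U on the axis — preferences dip and rise again. Not single-peaked.
Group 4 (peak Model U at position 5): ranking walks positions 5-4-3-2-1, expanding outward from the peak — single-peaked.
Group 5 (peak Concept 2 at position 2): ranking walks positions 2-1-3-4-5, expanding outward from the peak — single-peaked.
Group 6 (peak Flux at position 1): ranking walks positions 1-2-3-4-5, expanding outward from the peak — single-peaked.
Group 3 violates single-peakedness, so the profile is not single-peaked on this axis.

no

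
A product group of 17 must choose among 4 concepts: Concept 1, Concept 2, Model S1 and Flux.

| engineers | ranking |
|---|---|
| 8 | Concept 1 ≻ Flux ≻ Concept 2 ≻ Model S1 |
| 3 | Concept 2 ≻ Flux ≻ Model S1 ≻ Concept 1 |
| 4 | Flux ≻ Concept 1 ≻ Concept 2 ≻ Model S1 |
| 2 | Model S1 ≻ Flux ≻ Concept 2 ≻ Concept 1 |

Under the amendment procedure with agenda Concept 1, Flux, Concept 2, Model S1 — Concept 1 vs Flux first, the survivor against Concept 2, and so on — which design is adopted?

Flux

Round 1: Concept 1 vs Flux — 8–9, Flux advances.
Round 2: Flux vs Concept 2 — 14–3, Flux advances.
Round 3: Flux vs Model S1 — 15–2, Flux advances.
The agenda winner is Flux.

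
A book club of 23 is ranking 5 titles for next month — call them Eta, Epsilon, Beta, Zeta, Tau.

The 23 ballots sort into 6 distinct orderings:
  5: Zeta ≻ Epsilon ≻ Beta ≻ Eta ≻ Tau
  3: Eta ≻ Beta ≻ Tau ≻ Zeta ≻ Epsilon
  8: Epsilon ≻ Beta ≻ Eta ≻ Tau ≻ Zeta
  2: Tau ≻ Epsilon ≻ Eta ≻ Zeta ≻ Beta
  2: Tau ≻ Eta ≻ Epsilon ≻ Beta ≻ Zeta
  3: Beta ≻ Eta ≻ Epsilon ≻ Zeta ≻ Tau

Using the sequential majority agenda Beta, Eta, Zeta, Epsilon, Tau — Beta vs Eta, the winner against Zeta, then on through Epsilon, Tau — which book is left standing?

Round 1: Beta vs Eta — 16–7, Beta advances.
Round 2: Beta vs Zeta — 16–7, Beta advances.
Round 3: Beta vs Epsilon — 6–17, Epsilon advances.
Round 4: Epsilon vs Tau — 16–7, Epsilon advances.
Epsilon survives the agenda.

Epsilon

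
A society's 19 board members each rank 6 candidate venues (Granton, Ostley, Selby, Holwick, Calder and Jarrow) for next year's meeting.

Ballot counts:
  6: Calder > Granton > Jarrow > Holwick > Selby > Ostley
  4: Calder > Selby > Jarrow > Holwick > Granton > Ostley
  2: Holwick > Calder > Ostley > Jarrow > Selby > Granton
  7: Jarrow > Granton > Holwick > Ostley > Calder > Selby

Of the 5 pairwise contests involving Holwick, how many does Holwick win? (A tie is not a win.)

Holwick against each rival (19 organisers):
Holwick–Granton: Granton 13–6.
Holwick vs Ostley: Holwick wins 19–0.
Holwick vs Selby: Holwick wins 15–4.
Holwick vs Calder: Calder, 10–9.
Holwick vs Jarrow: 2 to 17, Jarrow.
Holwick beats Ostley, Selby; loses to Granton, Calder, Jarrow — 2 pairwise wins.

2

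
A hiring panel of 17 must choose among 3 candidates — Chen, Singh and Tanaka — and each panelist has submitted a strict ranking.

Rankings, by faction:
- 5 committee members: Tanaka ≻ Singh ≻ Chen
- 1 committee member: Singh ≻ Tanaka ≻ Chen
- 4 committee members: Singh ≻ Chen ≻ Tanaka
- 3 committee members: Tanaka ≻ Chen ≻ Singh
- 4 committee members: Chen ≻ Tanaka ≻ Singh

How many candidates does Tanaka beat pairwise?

Tanaka against each rival (17 committee members):
Tanaka vs Chen: 9 to 8, Tanaka.
Tanaka vs Singh: Tanaka is ranked higher on 5+3+4 = 12 ballots, Singh on 5. Tanaka wins 12–5.
Tanaka beats Chen, Singh — 2 pairwise wins.

2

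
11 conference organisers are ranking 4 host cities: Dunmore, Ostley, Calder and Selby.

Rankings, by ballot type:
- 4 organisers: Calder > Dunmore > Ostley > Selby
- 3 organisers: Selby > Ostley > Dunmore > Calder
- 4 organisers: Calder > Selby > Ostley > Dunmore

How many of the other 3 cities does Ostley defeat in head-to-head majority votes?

Ostley against each rival (11 organisers):
Ostley vs Dunmore: Ostley, 7–4.
Ostley–Calder: Calder 8–3.
Ostley vs Selby: Ostley is ranked higher on 4 ballots, Selby on 7. Selby wins 7–4.
Ostley beats Dunmore; loses to Calder, Selby — 1 pairwise win.

1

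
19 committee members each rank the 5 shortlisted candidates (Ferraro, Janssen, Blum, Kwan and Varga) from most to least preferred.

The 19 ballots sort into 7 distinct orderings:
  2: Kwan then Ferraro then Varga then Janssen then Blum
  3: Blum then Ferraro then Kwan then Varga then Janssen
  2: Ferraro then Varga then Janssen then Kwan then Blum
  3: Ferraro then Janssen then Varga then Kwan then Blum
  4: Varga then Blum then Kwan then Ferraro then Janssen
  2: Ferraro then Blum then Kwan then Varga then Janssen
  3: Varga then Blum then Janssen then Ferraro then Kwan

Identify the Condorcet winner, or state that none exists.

Check each pair by majority over 19 ballots:
Ferraro vs Janssen: Ferraro, 16–3.
Ferraro vs Blum: Blum wins 10–9.
Ferraro vs Kwan: Ferraro, 13–6.
Ferraro–Varga: Ferraro 12–7.
Janssen vs Blum: Blum, 12–7.
Janssen vs Kwan: Kwan wins 11–8.
Janssen–Varga: Varga 16–3.
Blum vs Kwan: Blum, 12–7.
Blum vs Varga: Varga wins 14–5.
Kwan vs Varga: Varga wins 12–7.
Every candidate loses at least once (Ferraro loses to Blum; Janssen loses to Ferraro; Blum loses to Varga; Kwan loses to Ferraro; Varga loses to Ferraro). The majority relation contains the cycle Ferraro → Varga → Blum → Ferraro, so there is no Condorcet winner.

none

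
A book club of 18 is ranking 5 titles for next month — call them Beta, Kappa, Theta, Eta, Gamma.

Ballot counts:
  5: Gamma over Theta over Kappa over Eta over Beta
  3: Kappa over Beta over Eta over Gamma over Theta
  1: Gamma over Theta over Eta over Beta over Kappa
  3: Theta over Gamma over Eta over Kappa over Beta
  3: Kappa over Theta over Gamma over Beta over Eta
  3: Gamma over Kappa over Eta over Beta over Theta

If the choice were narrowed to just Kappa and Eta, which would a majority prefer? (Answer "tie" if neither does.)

Kappa

Ballots ranking Kappa above Eta: 5 + 3 + 3 + 3 = 14.
Ballots ranking Eta above Kappa: 18 − 14 = 4.
Kappa wins the head-to-head 14–4.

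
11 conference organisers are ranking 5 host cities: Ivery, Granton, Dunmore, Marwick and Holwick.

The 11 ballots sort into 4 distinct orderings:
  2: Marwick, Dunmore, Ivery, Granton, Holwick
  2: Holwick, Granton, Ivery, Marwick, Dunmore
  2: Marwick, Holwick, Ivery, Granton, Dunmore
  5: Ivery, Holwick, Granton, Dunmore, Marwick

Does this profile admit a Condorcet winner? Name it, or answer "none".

Check each pair by majority over 11 ballots:
Ivery vs Granton: Ivery is ranked higher on 2+2+5 = 9 ballots, Granton on 2. Ivery wins 9–2.
Ivery vs Dunmore: Ivery is ranked higher on 2+2+5 = 9 ballots, Dunmore on 2. Ivery wins 9–2.
Ivery vs Marwick: 2+5 = 7 for Ivery, 4 for Marwick — Ivery by 7–4.
Ivery vs Holwick: 7 to 4, Ivery.
Granton vs Dunmore: Granton is ranked higher on 2+2+5 = 9 ballots, Dunmore on 2. Granton wins 9–2.
Granton vs Marwick: 2+5 = 7 for Granton, 4 for Marwick — Granton by 7–4.
Granton vs Holwick: 2 for Granton, 9 for Holwick — Holwick by 9–2.
Dunmore vs Marwick: Dunmore is ranked higher on 5 ballots, Marwick on 6. Marwick wins 6–5.
Dunmore vs Holwick: Dunmore is ranked higher on 2 ballots, Holwick on 9. Holwick wins 9–2.
Marwick vs Holwick: 4 to 7, Holwick.
Only Ivery has no losses; Ivery is the Condorcet winner.

Ivery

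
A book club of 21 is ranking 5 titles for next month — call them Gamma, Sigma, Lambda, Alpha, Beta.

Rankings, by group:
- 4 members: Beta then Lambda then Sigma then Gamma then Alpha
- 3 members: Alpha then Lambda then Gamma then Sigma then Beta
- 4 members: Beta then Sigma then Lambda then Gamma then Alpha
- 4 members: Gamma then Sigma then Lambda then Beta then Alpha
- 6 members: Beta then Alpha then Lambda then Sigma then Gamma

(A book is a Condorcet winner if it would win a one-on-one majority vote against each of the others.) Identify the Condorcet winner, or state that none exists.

Beta

Head-to-head results (21 members):
Gamma vs Sigma: 7 to 14, Sigma.
Gamma vs Lambda: Gamma preferred on 4 ballots; Lambda wins 17–4.
Gamma vs Alpha: 4+4+4 = 12 for Gamma, 9 for Alpha — Gamma by 12–9.
Gamma vs Beta: 3+4 = 7 for Gamma, 14 for Beta — Beta by 14–7.
Sigma vs Lambda: 8 to 13, Lambda.
Sigma vs Alpha: 12 to 9, Sigma.
Sigma vs Beta: 3+4 = 7 for Sigma, 14 for Beta — Beta by 14–7.
Lambda vs Alpha: 12 to 9, Lambda.
Lambda vs Beta: 7 to 14, Beta.
Alpha vs Beta: Alpha preferred on 3 ballots; Beta wins 18–3.
Beta wins every pairwise contest, so Beta is the Condorcet winner.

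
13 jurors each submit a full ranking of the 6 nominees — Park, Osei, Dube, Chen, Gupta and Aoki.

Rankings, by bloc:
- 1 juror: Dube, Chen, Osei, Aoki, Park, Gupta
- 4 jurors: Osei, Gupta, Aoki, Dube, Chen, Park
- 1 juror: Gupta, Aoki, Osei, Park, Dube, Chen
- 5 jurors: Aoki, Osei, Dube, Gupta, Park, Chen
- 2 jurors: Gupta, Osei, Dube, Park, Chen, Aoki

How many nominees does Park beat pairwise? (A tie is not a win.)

Park against each rival (13 jurors):
Park–Osei: Osei 13–0.
Park vs Dube: 1 for Park, 12 for Dube — Dube by 12–1.
Park vs Chen: Park is ranked higher on 1+5+2 = 8 ballots, Chen on 5. Park wins 8–5.
Park vs Gupta: Gupta, 12–1.
Park vs Aoki: Park is ranked higher on 2 ballots, Aoki on 11. Aoki wins 11–2.
Park beats Chen; loses to Osei, Dube, Gupta, Aoki — 1 pairwise win.

1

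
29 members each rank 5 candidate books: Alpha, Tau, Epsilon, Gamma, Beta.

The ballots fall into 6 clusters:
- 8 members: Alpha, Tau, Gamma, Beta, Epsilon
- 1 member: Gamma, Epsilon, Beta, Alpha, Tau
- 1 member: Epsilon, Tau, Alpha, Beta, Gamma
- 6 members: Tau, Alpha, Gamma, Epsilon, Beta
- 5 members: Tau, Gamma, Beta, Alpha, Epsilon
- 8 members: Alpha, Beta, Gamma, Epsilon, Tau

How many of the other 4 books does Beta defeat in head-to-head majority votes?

Beta against each rival (29 members):
Beta vs Alpha: 6 to 23, Alpha.
Beta vs Tau: 9 to 20, Tau.
Beta vs Epsilon: Beta wins 21–8.
Beta vs Gamma: Beta is ranked higher on 1+8 = 9 ballots, Gamma on 20. Gamma wins 20–9.
Beta beats Epsilon; loses to Alpha, Tau, Gamma — 1 pairwise win.

1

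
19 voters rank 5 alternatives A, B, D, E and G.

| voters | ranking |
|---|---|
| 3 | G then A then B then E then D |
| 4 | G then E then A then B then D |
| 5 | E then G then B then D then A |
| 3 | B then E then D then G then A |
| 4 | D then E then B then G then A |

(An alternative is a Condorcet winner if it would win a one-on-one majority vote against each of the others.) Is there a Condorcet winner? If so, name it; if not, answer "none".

Pairwise majorities:
A vs B: A is ranked higher on 3+4 = 7 ballots, B on 12. B wins 12–7.
A vs D: A is ranked higher on 3+4 = 7 ballots, D on 12. D wins 12–7.
A vs E: E, 16–3.
A vs G: A is ranked higher on 0 ballots, G on 19. G wins 19–0.
B–D: B 15–4.
B vs E: E, 13–6.
B vs G: B is ranked higher on 3+4 = 7 ballots, G on 12. G wins 12–7.
D vs E: 4 to 15, E.
D vs G: D preferred on 3+4 = 7 ballots; G wins 12–7.
E vs G: E wins 12–7.
E beats each of A, B, D, G — E is the Condorcet winner.

E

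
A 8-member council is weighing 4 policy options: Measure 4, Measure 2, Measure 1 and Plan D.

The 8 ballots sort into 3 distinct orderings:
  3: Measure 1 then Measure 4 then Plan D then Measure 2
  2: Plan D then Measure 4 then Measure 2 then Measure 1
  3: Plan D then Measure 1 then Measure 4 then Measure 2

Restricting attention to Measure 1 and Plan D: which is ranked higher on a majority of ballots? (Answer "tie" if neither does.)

Ballots ranking Measure 1 above Plan D: 3.
Ballots ranking Plan D above Measure 1: 8 − 3 = 5.
Plan D wins the head-to-head 5–3.

Plan D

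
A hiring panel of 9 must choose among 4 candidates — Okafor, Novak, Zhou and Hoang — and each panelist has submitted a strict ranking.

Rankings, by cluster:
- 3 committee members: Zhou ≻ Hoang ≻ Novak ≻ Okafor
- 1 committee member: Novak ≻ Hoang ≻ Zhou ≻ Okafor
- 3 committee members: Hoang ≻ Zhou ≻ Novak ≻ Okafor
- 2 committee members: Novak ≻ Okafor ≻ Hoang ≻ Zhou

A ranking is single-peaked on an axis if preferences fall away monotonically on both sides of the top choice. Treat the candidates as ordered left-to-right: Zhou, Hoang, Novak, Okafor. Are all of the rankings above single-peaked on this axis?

Axis positions: Zhou=1, Hoang=2, Novak=3, Okafor=4.
Cluster 1 (peak Zhou at position 1): ranking walks positions 1-2-3-4, expanding outward from the peak — single-peaked.
Cluster 2 (peak Novak at position 3): ranking walks positions 3-2-1-4, expanding outward from the peak — single-peaked.
Cluster 3 (peak Hoang at position 2): ranking walks positions 2-1-3-4, expanding outward from the peak — single-peaked.
Cluster 4 (peak Novak at position 3): ranking walks positions 3-4-2-1, expanding outward from the peak — single-peaked.
Every ranking is single-peaked on this axis.

yes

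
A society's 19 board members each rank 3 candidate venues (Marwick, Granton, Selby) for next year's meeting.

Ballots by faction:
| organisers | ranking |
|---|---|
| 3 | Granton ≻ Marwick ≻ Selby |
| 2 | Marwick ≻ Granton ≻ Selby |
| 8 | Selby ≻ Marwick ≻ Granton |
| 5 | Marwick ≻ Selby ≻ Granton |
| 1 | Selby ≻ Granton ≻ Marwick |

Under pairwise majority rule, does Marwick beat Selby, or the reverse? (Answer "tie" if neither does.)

Marwick

Ballots ranking Marwick above Selby: 3 + 2 + 5 = 10.
Ballots ranking Selby above Marwick: 19 − 10 = 9.
Marwick wins the head-to-head 10–9.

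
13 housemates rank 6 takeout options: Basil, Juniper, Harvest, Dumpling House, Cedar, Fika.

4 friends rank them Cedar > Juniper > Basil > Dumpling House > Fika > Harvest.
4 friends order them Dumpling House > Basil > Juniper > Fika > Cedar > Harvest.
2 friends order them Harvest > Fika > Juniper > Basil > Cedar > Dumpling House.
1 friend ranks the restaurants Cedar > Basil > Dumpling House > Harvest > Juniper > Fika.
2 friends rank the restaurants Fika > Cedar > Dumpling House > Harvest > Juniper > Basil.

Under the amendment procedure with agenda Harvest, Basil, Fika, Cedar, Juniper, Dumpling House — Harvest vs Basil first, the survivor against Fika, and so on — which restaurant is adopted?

Cedar

Round 1: Harvest vs Basil — 4–9, Basil advances.
Round 2: Basil vs Fika — 9–4, Basil advances.
Round 3: Basil vs Cedar — 6–7, Cedar advances.
Round 4: Cedar vs Juniper — 7–6, Cedar advances.
Round 5: Cedar vs Dumpling House — 9–4, Cedar advances.
Cedar survives the agenda.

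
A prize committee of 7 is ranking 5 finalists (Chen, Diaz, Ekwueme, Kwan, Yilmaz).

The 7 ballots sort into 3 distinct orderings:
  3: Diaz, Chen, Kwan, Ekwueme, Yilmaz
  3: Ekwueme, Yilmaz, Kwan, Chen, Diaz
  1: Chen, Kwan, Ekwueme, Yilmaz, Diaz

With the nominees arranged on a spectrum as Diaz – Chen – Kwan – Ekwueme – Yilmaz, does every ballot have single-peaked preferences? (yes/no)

yes

Axis positions: Diaz=1, Chen=2, Kwan=3, Ekwueme=4, Yilmaz=5.
Bloc 1 (peak Diaz at position 1): ranking walks positions 1-2-3-4-5, expanding outward from the peak — single-peaked.
Bloc 2 (peak Ekwueme at position 4): ranking walks positions 4-5-3-2-1, expanding outward from the peak — single-peaked.
Bloc 3 (peak Chen at position 2): ranking walks positions 2-3-4-5-1, expanding outward from the peak — single-peaked.
Every ranking is single-peaked on this axis.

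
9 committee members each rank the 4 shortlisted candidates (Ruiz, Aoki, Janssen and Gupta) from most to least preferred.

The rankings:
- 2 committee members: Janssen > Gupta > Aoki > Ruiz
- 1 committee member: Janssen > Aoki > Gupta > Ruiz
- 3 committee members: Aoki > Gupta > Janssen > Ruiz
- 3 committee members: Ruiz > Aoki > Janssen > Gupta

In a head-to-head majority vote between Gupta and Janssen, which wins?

Ballots ranking Gupta above Janssen: 3.
Ballots ranking Janssen above Gupta: 9 − 3 = 6.
Janssen wins the head-to-head 6–3.

Janssen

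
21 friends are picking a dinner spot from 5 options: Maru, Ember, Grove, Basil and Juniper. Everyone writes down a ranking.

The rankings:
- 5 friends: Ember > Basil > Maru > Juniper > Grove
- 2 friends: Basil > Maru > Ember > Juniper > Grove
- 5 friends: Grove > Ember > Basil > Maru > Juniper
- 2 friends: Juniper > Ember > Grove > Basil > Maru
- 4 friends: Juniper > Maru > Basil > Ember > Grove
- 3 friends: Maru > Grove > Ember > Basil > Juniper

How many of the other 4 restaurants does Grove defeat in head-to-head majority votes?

0

Grove against each rival (21 friends):
Grove vs Maru: 7 to 14, Maru.
Grove vs Ember: 5+3 = 8 for Grove, 13 for Ember — Ember by 13–8.
Grove–Basil: Basil 11–10.
Grove vs Juniper: Juniper wins 13–8.
Grove beats no one; loses to Maru, Ember, Basil, Juniper — 0 pairwise wins.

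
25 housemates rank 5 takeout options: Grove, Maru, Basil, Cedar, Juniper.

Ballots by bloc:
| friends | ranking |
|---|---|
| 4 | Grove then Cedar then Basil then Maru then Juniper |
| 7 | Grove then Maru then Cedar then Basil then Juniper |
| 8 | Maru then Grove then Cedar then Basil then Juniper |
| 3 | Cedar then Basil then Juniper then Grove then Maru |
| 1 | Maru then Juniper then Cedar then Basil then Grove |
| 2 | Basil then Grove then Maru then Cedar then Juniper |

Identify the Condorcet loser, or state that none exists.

Juniper

Pairwise majorities:
Grove vs Maru: 4+7+3+2 = 16 for Grove, 9 for Maru — Grove by 16–9.
Grove vs Basil: Grove, 19–6.
Grove vs Cedar: 4+7+8+2 = 21 for Grove, 4 for Cedar — Grove by 21–4.
Grove–Juniper: Grove 21–4.
Maru vs Basil: Maru, 16–9.
Maru vs Cedar: Maru wins 18–7.
Maru–Juniper: Maru 22–3.
Basil vs Cedar: Basil is ranked higher on 2 ballots, Cedar on 23. Cedar wins 23–2.
Basil–Juniper: Basil 24–1.
Cedar vs Juniper: Cedar, 24–1.
Only Juniper has no wins; Juniper is the Condorcet loser.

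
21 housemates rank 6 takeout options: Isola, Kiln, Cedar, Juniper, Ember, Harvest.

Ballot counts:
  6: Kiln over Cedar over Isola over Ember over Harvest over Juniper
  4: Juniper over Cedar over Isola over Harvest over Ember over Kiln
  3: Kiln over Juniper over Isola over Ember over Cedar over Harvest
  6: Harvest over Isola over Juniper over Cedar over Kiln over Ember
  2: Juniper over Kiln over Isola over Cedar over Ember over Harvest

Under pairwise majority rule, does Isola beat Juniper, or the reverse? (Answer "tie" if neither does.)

Isola

Ballots ranking Isola above Juniper: 6 + 6 = 12.
Ballots ranking Juniper above Isola: 21 − 12 = 9.
Isola wins the head-to-head 12–9.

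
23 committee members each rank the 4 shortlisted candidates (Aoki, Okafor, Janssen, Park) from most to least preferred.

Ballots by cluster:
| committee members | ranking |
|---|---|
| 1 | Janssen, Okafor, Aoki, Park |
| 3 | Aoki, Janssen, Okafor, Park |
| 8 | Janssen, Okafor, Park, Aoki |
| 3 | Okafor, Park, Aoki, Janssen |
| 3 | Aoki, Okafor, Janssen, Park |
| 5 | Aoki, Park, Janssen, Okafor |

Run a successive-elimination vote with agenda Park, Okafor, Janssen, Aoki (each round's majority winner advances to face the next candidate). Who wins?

Round 1: Park vs Okafor — 5–18, Okafor advances.
Round 2: Okafor vs Janssen — 6–17, Janssen advances.
Round 3: Janssen vs Aoki — 9–14, Aoki advances.
The agenda winner is Aoki.

Aoki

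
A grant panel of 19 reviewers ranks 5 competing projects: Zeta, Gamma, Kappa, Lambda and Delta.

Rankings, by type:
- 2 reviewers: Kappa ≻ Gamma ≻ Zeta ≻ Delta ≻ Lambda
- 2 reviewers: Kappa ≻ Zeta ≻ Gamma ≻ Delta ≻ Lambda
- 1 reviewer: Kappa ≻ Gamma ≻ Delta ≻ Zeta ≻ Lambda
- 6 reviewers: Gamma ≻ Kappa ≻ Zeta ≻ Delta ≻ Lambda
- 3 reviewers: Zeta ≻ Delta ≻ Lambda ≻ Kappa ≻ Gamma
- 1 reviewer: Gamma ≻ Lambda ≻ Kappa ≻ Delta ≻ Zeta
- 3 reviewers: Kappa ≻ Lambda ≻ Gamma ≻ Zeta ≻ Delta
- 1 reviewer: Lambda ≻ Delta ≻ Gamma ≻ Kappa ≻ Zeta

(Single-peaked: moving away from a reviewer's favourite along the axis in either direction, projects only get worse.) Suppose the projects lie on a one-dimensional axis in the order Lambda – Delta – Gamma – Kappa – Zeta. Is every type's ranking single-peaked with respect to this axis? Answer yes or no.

no

Axis positions: Lambda=1, Delta=2, Gamma=3, Kappa=4, Zeta=5.
Type 1 (peak Kappa at position 4): ranking walks positions 4-3-5-2-1, expanding outward from the peak — single-peaked.
Type 2 (peak Kappa at position 4): ranking walks positions 4-5-3-2-1, expanding outward from the peak — single-peaked.
Type 3 (peak Kappa at position 4): ranking walks positions 4-3-2-5-1, expanding outward from the peak — single-peaked.
Type 4 (peak Gamma at position 3): ranking walks positions 3-4-5-2-1, expanding outward from the peak — single-peaked.
Type 5: ranking walks positions 5-2-1-4-3; Delta is ranked above Kappa even though Kappa lies between Delta and the peak Zeta on the axis — preferences dip and rise again. Not single-peaked.
Type 6: ranking walks positions 3-1-4-2-5; Lambda is ranked above Delta even though Delta lies between Lambda and the peak Gamma on the axis — preferences dip and rise again. Not single-peaked.
Type 7: ranking walks positions 4-1-3-5-2; Lambda is ranked above Gamma even though Gamma lies between Lambda and the peak Kappa on the axis — preferences dip and rise again. Not single-peaked.
Type 8 (peak Lambda at position 1): ranking walks positions 1-2-3-4-5, expanding outward from the peak — single-peaked.
Type 5 violates single-peakedness, so the profile is not single-peaked on this axis.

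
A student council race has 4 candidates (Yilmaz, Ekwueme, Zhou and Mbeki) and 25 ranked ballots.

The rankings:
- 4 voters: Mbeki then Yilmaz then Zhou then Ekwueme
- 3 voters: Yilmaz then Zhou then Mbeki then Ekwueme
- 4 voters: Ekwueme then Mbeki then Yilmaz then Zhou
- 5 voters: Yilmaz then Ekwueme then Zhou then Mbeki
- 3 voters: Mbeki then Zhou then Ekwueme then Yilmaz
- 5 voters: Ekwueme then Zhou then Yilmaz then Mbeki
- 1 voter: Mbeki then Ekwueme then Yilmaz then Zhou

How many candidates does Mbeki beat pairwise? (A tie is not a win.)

0

Mbeki against each rival (25 voters):
Mbeki vs Yilmaz: Yilmaz wins 13–12.
Mbeki vs Ekwueme: 4+3+3+1 = 11 for Mbeki, 14 for Ekwueme — Ekwueme by 14–11.
Mbeki vs Zhou: Zhou, 13–12.
Mbeki beats no one; loses to Yilmaz, Ekwueme, Zhou — 0 pairwise wins.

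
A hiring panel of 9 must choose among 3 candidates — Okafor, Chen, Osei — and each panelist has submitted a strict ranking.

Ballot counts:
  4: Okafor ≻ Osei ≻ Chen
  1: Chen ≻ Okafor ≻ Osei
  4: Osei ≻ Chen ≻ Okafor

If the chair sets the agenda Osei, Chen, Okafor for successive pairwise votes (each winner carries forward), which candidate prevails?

Okafor

Round 1: Osei vs Chen — 8–1, Osei advances.
Round 2: Osei vs Okafor — 4–5, Okafor advances.
Okafor survives the agenda.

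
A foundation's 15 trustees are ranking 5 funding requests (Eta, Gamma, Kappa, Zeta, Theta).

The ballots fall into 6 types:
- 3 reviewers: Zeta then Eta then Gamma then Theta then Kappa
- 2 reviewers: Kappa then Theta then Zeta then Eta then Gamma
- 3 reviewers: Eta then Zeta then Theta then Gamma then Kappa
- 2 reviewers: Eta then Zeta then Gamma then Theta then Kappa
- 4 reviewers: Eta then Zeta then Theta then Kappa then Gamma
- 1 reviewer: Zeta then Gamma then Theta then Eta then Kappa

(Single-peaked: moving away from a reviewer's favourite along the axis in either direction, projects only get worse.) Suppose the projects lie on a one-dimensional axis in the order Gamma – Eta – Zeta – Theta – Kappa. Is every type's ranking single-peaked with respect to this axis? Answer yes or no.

no

Axis positions: Gamma=1, Eta=2, Zeta=3, Theta=4, Kappa=5.
Type 1 (peak Zeta at position 3): ranking walks positions 3-2-1-4-5, expanding outward from the peak — single-peaked.
Type 2 (peak Kappa at position 5): ranking walks positions 5-4-3-2-1, expanding outward from the peak — single-peaked.
Type 3 (peak Eta at position 2): ranking walks positions 2-3-4-1-5, expanding outward from the peak — single-peaked.
Type 4 (peak Eta at position 2): ranking walks positions 2-3-1-4-5, expanding outward from the peak — single-peaked.
Type 5 (peak Eta at position 2): ranking walks positions 2-3-4-5-1, expanding outward from the peak — single-peaked.
Type 6: ranking walks positions 3-1-4-2-5; Gamma is ranked above Eta even though Eta lies between Gamma and the peak Zeta on the axis — preferences dip and rise again. Not single-peaked.
Type 6 violates single-peakedness, so the profile is not single-peaked on this axis.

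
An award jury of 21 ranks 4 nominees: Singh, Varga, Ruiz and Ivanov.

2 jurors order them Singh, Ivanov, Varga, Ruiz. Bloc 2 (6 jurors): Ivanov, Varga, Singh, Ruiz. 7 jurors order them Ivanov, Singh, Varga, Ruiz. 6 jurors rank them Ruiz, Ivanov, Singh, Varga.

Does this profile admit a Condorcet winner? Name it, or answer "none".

Ivanov

Head-to-head results (21 jurors):
Singh–Varga: Singh 15–6.
Singh–Ruiz: Singh 15–6.
Singh vs Ivanov: Ivanov wins 19–2.
Varga vs Ruiz: Varga wins 15–6.
Varga vs Ivanov: Ivanov wins 21–0.
Ruiz–Ivanov: Ivanov 15–6.
Only Ivanov has no losses; Ivanov is the Condorcet winner.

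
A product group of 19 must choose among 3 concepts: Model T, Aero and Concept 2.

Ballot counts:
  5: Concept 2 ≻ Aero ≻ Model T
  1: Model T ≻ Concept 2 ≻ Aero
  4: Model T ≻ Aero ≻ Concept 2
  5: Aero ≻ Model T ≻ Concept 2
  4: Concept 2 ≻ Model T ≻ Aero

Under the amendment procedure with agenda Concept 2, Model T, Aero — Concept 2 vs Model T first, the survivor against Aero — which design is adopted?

Aero

Round 1: Concept 2 vs Model T — 9–10, Model T advances.
Round 2: Model T vs Aero — 9–10, Aero advances.
The agenda winner is Aero.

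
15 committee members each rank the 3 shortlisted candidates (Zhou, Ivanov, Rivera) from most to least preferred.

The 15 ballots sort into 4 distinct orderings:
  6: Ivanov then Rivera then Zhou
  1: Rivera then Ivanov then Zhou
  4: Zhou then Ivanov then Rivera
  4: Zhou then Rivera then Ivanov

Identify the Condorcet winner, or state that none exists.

Check each pair by majority over 15 ballots:
Zhou vs Ivanov: 4+4 = 8 for Zhou, 7 for Ivanov — Zhou by 8–7.
Zhou vs Rivera: Zhou is ranked higher on 4+4 = 8 ballots, Rivera on 7. Zhou wins 8–7.
Ivanov vs Rivera: 10 to 5, Ivanov.
Zhou wins every pairwise contest, so Zhou is the Condorcet winner.

Zhou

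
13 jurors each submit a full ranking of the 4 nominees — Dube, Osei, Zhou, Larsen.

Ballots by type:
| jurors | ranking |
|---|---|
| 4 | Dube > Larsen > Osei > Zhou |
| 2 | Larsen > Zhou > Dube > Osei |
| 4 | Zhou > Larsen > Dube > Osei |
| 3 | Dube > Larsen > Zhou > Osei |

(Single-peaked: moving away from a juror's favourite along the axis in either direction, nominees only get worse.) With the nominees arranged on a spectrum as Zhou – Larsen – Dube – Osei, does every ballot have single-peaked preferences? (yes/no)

Axis positions: Zhou=1, Larsen=2, Dube=3, Osei=4.
Type 1 (peak Dube at position 3): ranking walks positions 3-2-4-1, expanding outward from the peak — single-peaked.
Type 2 (peak Larsen at position 2): ranking walks positions 2-1-3-4, expanding outward from the peak — single-peaked.
Type 3 (peak Zhou at position 1): ranking walks positions 1-2-3-4, expanding outward from the peak — single-peaked.
Type 4 (peak Dube at position 3): ranking walks positions 3-2-1-4, expanding outward from the peak — single-peaked.
Every ranking is single-peaked on this axis.

yes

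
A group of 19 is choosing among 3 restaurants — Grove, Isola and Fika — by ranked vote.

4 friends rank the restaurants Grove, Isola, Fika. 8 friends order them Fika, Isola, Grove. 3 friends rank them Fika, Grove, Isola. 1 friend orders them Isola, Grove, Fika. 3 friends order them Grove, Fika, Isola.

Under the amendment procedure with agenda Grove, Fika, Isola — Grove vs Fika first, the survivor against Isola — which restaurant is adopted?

Fika

Round 1: Grove vs Fika — 8–11, Fika advances.
Round 2: Fika vs Isola — 14–5, Fika advances.
The agenda winner is Fika.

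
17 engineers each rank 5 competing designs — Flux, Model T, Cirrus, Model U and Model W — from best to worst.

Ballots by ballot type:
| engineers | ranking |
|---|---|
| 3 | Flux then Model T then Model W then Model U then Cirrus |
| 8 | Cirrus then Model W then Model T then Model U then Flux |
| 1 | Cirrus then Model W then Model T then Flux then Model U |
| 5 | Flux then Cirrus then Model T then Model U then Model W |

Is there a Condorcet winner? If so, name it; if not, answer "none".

Pairwise majorities:
Flux vs Model T: Model T, 9–8.
Flux–Cirrus: Cirrus 9–8.
Flux–Model U: Flux 9–8.
Flux vs Model W: Model W wins 9–8.
Model T–Cirrus: Cirrus 14–3.
Model T vs Model U: Model T, 17–0.
Model T–Model W: Model W 9–8.
Cirrus vs Model U: Cirrus wins 14–3.
Cirrus vs Model W: Cirrus, 14–3.
Model U vs Model W: Model W wins 12–5.
Cirrus beats each of Flux, Model T, Model U, Model W — Cirrus is the Condorcet winner.

Cirrus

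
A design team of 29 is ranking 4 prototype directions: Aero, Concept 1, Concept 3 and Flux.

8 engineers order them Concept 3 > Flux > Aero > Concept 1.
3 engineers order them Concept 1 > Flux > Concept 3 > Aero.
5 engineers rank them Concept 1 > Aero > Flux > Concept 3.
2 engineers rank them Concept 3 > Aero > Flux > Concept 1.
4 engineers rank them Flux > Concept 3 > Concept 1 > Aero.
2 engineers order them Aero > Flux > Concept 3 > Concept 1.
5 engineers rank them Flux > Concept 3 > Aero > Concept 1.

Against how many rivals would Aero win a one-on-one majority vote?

Aero against each rival (29 engineers):
Aero vs Concept 1: Aero is ranked higher on 8+2+2+5 = 17 ballots, Concept 1 on 12. Aero wins 17–12.
Aero vs Concept 3: 7 to 22, Concept 3.
Aero vs Flux: Flux wins 20–9.
Aero beats Concept 1; loses to Concept 3, Flux — 1 pairwise win.

1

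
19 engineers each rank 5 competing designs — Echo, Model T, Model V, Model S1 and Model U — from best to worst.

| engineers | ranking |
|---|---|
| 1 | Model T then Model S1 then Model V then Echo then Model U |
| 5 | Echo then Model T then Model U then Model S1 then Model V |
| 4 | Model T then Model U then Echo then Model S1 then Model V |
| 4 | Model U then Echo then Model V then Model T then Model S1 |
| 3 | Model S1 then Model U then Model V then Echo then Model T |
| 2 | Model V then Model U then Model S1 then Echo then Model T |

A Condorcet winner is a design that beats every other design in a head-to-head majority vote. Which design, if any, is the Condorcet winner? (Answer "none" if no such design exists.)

Check each pair by majority over 19 ballots:
Echo vs Model T: Echo wins 14–5.
Echo vs Model V: Echo is ranked higher on 5+4+4 = 13 ballots, Model V on 6. Echo wins 13–6.
Echo vs Model S1: 13 to 6, Echo.
Echo vs Model U: 1+5 = 6 for Echo, 13 for Model U — Model U by 13–6.
Model T–Model V: Model T 10–9.
Model T vs Model S1: Model T, 14–5.
Model T vs Model U: Model T, 10–9.
Model V vs Model S1: Model S1, 13–6.
Model V vs Model U: Model V is ranked higher on 1+2 = 3 ballots, Model U on 16. Model U wins 16–3.
Model S1 vs Model U: Model U, 15–4.
Every design loses at least once (Echo loses to Model U; Model T loses to Echo; Model V loses to Echo; Model S1 loses to Echo; Model U loses to Model T). The majority relation contains the cycle Echo → Model T → Model U → Echo, so there is no Condorcet winner.

none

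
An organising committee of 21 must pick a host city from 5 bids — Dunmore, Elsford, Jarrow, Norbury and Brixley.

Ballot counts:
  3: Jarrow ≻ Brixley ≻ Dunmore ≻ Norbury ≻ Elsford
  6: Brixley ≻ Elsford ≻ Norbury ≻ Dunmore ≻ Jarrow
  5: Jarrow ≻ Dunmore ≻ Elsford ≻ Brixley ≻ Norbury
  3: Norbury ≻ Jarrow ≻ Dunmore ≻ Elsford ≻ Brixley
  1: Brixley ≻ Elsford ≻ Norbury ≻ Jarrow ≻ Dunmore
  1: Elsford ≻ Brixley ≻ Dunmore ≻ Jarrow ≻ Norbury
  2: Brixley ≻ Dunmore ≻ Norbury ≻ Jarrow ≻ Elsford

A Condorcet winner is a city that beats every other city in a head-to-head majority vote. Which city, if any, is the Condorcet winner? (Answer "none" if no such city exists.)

Head-to-head results (21 organisers):
Dunmore vs Elsford: 3+5+3+2 = 13 for Dunmore, 8 for Elsford — Dunmore by 13–8.
Dunmore vs Jarrow: Dunmore preferred on 6+1+2 = 9 ballots; Jarrow wins 12–9.
Dunmore vs Norbury: 11 to 10, Dunmore.
Dunmore vs Brixley: Dunmore preferred on 5+3 = 8 ballots; Brixley wins 13–8.
Elsford vs Jarrow: Elsford is ranked higher on 6+1+1 = 8 ballots, Jarrow on 13. Jarrow wins 13–8.
Elsford vs Norbury: Elsford preferred on 6+5+1+1 = 13 ballots; Elsford wins 13–8.
Elsford vs Brixley: Elsford is ranked higher on 5+3+1 = 9 ballots, Brixley on 12. Brixley wins 12–9.
Jarrow vs Norbury: 9 to 12, Norbury.
Jarrow vs Brixley: Jarrow preferred on 3+5+3 = 11 ballots; Jarrow wins 11–10.
Norbury vs Brixley: Norbury preferred on 3 ballots; Brixley wins 18–3.
Every city loses at least once (Dunmore loses to Jarrow; Elsford loses to Dunmore; Jarrow loses to Norbury; Norbury loses to Dunmore; Brixley loses to Jarrow). The majority relation contains the cycle Dunmore → Norbury → Jarrow → Dunmore, so there is no Condorcet winner.

none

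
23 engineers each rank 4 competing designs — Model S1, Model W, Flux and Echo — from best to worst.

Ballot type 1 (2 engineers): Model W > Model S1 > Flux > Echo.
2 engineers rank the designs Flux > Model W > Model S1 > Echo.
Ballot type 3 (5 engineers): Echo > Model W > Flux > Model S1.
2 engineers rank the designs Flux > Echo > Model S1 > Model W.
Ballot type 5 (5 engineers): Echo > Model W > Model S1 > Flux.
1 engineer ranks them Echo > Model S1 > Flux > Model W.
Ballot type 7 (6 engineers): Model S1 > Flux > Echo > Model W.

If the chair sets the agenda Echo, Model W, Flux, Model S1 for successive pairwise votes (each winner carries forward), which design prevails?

Round 1: Echo vs Model W — 19–4, Echo advances.
Round 2: Echo vs Flux — 11–12, Flux advances.
Round 3: Flux vs Model S1 — 9–14, Model S1 advances.
The agenda winner is Model S1.

Model S1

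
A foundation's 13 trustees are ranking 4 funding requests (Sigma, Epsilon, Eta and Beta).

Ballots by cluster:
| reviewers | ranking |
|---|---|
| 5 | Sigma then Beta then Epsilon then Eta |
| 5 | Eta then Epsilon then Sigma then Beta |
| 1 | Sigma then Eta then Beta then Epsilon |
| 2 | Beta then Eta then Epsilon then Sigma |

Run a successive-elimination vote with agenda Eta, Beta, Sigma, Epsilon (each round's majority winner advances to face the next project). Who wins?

Round 1: Eta vs Beta — 6–7, Beta advances.
Round 2: Beta vs Sigma — 2–11, Sigma advances.
Round 3: Sigma vs Epsilon — 6–7, Epsilon advances.
Epsilon survives the agenda.

Epsilon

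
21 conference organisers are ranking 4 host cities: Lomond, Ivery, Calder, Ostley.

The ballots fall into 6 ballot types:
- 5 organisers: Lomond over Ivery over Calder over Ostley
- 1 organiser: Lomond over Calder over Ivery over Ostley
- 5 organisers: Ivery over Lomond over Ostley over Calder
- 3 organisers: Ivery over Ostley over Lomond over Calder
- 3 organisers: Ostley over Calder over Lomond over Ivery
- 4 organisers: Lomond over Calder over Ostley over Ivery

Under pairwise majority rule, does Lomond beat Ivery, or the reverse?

Ballots ranking Lomond above Ivery: 5 + 1 + 3 + 4 = 13.
Ballots ranking Ivery above Lomond: 21 − 13 = 8.
Lomond wins the head-to-head 13–8.

Lomond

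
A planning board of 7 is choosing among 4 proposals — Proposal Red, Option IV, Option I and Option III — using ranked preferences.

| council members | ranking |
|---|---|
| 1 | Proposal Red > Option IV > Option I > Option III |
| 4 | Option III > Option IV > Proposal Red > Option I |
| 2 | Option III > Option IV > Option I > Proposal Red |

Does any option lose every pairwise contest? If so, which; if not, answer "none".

Head-to-head results (7 council members):
Proposal Red vs Option IV: Proposal Red preferred on 1 ballot; Option IV wins 6–1.
Proposal Red vs Option I: Proposal Red, 5–2.
Proposal Red vs Option III: Option III wins 6–1.
Option IV vs Option I: 7 to 0, Option IV.
Option IV vs Option III: Option III wins 6–1.
Option I–Option III: Option III 6–1.
Option I is beaten in every head-to-head and is the Condorcet loser.

Option I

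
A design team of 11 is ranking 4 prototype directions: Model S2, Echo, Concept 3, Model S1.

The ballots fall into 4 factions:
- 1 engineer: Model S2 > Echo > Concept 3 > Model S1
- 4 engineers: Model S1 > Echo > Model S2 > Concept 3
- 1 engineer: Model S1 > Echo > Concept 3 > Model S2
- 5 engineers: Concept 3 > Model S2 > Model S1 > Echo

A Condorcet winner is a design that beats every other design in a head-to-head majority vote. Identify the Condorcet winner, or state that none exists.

Pairwise majorities:
Model S2 vs Echo: Model S2 is ranked higher on 1+5 = 6 ballots, Echo on 5. Model S2 wins 6–5.
Model S2 vs Concept 3: Model S2 preferred on 1+4 = 5 ballots; Concept 3 wins 6–5.
Model S2 vs Model S1: Model S2 is ranked higher on 1+5 = 6 ballots, Model S1 on 5. Model S2 wins 6–5.
Echo vs Concept 3: 6 to 5, Echo.
Echo vs Model S1: 1 for Echo, 10 for Model S1 — Model S1 by 10–1.
Concept 3 vs Model S1: Concept 3 is ranked higher on 1+5 = 6 ballots, Model S1 on 5. Concept 3 wins 6–5.
No design is unbeaten: Model S2 loses to Concept 3; Echo loses to Model S2; Concept 3 loses to Echo; Model S1 loses to Model S2. In particular Model S2 > Echo > Concept 3 > Model S2 is a majority cycle — no Condorcet winner exists.

none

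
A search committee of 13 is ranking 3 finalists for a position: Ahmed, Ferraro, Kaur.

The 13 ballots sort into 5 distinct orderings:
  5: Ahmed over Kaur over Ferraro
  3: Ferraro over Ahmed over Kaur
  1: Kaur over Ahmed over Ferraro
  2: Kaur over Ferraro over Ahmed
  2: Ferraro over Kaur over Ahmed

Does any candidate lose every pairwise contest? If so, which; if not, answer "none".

Pairwise majorities:
Ahmed vs Ferraro: Ahmed is ranked higher on 5+1 = 6 ballots, Ferraro on 7. Ferraro wins 7–6.
Ahmed vs Kaur: 8 to 5, Ahmed.
Ferraro vs Kaur: Ferraro is ranked higher on 3+2 = 5 ballots, Kaur on 8. Kaur wins 8–5.
Each candidate has at least one pairwise win (Ahmed beats Kaur; Ferraro beats Ahmed; Kaur beats Ferraro) — no Condorcet loser.

none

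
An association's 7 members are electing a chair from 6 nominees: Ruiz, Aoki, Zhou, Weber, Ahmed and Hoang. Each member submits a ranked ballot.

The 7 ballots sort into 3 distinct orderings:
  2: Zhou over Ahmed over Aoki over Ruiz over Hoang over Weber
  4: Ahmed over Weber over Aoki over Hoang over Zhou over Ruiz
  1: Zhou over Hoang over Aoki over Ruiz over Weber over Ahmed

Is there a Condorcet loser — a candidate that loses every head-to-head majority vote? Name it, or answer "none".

Ruiz

Pairwise majorities:
Ruiz vs Aoki: Ruiz preferred on 0 ballots; Aoki wins 7–0.
Ruiz vs Zhou: Zhou wins 7–0.
Ruiz vs Weber: Ruiz preferred on 2+1 = 3 ballots; Weber wins 4–3.
Ruiz vs Ahmed: Ahmed, 6–1.
Ruiz–Hoang: Hoang 5–2.
Aoki vs Zhou: Aoki wins 4–3.
Aoki vs Weber: Weber wins 4–3.
Aoki–Ahmed: Ahmed 6–1.
Aoki vs Hoang: Aoki wins 6–1.
Zhou vs Weber: Zhou is ranked higher on 2+1 = 3 ballots, Weber on 4. Weber wins 4–3.
Zhou–Ahmed: Ahmed 4–3.
Zhou–Hoang: Hoang 4–3.
Weber vs Ahmed: Weber preferred on 1 ballot; Ahmed wins 6–1.
Weber vs Hoang: Weber, 4–3.
Ahmed–Hoang: Ahmed 6–1.
Ruiz is beaten in every head-to-head and is the Condorcet loser.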